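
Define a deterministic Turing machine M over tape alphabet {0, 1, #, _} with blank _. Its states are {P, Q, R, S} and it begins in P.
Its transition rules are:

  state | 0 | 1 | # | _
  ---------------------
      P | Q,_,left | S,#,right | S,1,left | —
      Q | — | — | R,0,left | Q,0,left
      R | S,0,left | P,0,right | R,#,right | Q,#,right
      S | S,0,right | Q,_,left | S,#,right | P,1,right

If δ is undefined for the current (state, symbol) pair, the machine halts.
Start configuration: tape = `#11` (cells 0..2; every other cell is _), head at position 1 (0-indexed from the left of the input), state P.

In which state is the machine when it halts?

P

state=P head=1 tape=#[1]1_   (P,1)→(S,#,right)
state=S head=2 tape=##[1]_   (S,1)→(Q,_,left)
state=Q head=1 tape=#[#]__   (Q,#)→(R,0,left)
state=R head=0 tape=[#]0__   (R,#)→(R,#,right)
state=R head=1 tape=#[0]__   (R,0)→(S,0,left)
state=S head=0 tape=[#]0__   (S,#)→(S,#,right)
state=S head=1 tape=#[0]__   (S,0)→(S,0,right)
state=S head=2 tape=#0[_]_   (S,_)→(P,1,right)
state=P head=3 tape=#01[_]
No transition is defined for (P, _); M halts in state P.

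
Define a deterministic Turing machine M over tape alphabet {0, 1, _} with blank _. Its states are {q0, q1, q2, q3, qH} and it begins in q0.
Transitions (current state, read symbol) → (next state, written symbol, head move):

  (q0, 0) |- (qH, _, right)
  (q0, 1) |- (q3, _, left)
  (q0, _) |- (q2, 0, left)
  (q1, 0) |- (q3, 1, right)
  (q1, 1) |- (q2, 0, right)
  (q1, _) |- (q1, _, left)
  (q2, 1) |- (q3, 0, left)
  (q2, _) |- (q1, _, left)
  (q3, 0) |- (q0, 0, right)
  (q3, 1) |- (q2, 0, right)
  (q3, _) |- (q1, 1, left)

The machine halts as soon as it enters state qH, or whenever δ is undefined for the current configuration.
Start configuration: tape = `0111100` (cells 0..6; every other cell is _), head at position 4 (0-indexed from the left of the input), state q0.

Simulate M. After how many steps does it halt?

9

state=q0 head=4 tape=0111[1]00   (q0,1)→(q3,_,left)
state=q3 head=3 tape=011[1]_00   (q3,1)→(q2,0,right)
state=q2 head=4 tape=0110[_]00   (q2,_)→(q1,_,left)
state=q1 head=3 tape=011[0]_00   (q1,0)→(q3,1,right)
state=q3 head=4 tape=0111[_]00   (q3,_)→(q1,1,left)
state=q1 head=3 tape=011[1]100   (q1,1)→(q2,0,right)
state=q2 head=4 tape=0110[1]00   (q2,1)→(q3,0,left)
state=q3 head=3 tape=011[0]000   (q3,0)→(q0,0,right)
state=q0 head=4 tape=0110[0]00   (q0,0)→(qH,_,right)
state=qH head=5 tape=0110_[0]0
M halts after 9 transitions.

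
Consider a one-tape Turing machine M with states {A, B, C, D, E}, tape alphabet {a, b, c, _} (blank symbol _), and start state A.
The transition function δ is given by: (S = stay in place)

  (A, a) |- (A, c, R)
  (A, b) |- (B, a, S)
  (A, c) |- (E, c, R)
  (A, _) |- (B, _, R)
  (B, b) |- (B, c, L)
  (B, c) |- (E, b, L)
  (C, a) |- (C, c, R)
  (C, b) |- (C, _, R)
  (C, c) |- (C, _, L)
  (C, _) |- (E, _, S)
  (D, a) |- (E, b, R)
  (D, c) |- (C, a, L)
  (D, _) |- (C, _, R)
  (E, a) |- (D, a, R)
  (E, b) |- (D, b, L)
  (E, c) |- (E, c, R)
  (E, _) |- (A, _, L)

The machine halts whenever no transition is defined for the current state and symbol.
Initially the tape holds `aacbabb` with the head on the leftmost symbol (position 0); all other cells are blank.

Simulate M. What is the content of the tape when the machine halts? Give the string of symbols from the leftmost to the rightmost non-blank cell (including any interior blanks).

ababb

state=A head=0 tape=__[a]acbabb   (A,a)→(A,c,R)
state=A head=1 tape=__c[a]cbabb   (A,a)→(A,c,R)
state=A head=2 tape=__cc[c]babb   (A,c)→(E,c,R)
state=E head=3 tape=__ccc[b]abb   (E,b)→(D,b,L)
state=D head=2 tape=__cc[c]babb   (D,c)→(C,a,L)
state=C head=1 tape=__c[c]ababb   (C,c)→(C,_,L)
state=C head=0 tape=__[c]_ababb   (C,c)→(C,_,L)
state=C head=-1 tape=_[_]__ababb   (C,_)→(E,_,S)
state=E head=-1 tape=_[_]__ababb   (E,_)→(A,_,L)
state=A head=-2 tape=[_]___ababb   (A,_)→(B,_,R)
state=B head=-1 tape=_[_]__ababb
The non-blank tape span at halt is ababb.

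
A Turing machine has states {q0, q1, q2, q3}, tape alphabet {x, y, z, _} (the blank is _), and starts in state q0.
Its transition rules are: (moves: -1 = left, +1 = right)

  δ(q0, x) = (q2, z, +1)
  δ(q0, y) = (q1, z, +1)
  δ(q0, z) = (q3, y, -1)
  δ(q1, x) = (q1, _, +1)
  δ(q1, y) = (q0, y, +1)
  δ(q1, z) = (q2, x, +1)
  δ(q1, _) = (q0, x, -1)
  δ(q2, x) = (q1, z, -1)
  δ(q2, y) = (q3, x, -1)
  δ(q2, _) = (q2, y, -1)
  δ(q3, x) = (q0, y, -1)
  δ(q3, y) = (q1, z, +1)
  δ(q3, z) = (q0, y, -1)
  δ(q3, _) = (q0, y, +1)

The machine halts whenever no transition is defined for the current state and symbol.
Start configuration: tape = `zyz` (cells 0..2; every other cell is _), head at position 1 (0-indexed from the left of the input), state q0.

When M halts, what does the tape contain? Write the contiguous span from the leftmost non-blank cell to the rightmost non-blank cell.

q0 | z[y]z_   read y → write z, move +1, go to q1
q1 | zz[z]_   read z → write x, move +1, go to q2
q2 | zzx[_]   read _ → write y, move -1, go to q2
q2 | zz[x]y   read x → write z, move -1, go to q1
q1 | z[z]zy   read z → write x, move +1, go to q2
q2 | zx[z]y
The non-blank tape span at halt is zxzy.

zxzy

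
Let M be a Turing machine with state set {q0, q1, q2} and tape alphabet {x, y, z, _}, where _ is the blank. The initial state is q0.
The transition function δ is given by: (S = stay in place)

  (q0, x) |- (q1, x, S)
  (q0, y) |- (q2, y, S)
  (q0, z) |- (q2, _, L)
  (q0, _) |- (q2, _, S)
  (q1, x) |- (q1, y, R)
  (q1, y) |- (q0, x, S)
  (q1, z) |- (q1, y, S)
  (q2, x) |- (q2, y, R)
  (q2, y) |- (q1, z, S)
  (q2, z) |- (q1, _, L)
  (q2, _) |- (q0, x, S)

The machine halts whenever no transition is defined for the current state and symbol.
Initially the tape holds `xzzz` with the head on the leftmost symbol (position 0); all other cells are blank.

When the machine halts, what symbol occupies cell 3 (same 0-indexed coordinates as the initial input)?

y

q0 | [x]zzz_   read x → write x, move S, go to q1
q1 | [x]zzz_   read x → write y, move R, go to q1
q1 | y[z]zz_   read z → write y, move S, go to q1
q1 | y[y]zz_   read y → write x, move S, go to q0
q0 | y[x]zz_   read x → write x, move S, go to q1
q1 | y[x]zz_   read x → write y, move R, go to q1
q1 | yy[z]z_   read z → write y, move S, go to q1
q1 | yy[y]z_   read y → write x, move S, go to q0
q0 | yy[x]z_   read x → write x, move S, go to q1
q1 | yy[x]z_   read x → write y, move R, go to q1
q1 | yyy[z]_   read z → write y, move S, go to q1
q1 | yyy[y]_   read y → write x, move S, go to q0
q0 | yyy[x]_   read x → write x, move S, go to q1
q1 | yyy[x]_   read x → write y, move R, go to q1
q1 | yyyy[_]
Cell 3 holds y when M halts.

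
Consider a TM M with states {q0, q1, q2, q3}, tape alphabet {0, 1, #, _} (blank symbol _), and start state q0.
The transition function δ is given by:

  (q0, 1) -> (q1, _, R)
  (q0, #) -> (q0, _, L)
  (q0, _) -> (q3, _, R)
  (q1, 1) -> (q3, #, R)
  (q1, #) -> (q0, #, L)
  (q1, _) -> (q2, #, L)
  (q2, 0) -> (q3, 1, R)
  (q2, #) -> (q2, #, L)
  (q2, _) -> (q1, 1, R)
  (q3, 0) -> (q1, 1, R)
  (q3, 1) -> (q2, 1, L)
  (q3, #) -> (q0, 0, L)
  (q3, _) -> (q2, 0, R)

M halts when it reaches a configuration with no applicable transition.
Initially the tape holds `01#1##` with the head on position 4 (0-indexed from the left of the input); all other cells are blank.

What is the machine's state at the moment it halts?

state=q0 head=4 tape=01#1[#]#_   (q0,#)→(q0,_,L)
state=q0 head=3 tape=01#[1]_#_   (q0,1)→(q1,_,R)
state=q1 head=4 tape=01#_[_]#_   (q1,_)→(q2,#,L)
state=q2 head=3 tape=01#[_]##_   (q2,_)→(q1,1,R)
state=q1 head=4 tape=01#1[#]#_   (q1,#)→(q0,#,L)
state=q0 head=3 tape=01#[1]##_   (q0,1)→(q1,_,R)
state=q1 head=4 tape=01#_[#]#_   (q1,#)→(q0,#,L)
state=q0 head=3 tape=01#[_]##_   (q0,_)→(q3,_,R)
state=q3 head=4 tape=01#_[#]#_   (q3,#)→(q0,0,L)
state=q0 head=3 tape=01#[_]0#_   (q0,_)→(q3,_,R)
state=q3 head=4 tape=01#_[0]#_   (q3,0)→(q1,1,R)
state=q1 head=5 tape=01#_1[#]_   (q1,#)→(q0,#,L)
state=q0 head=4 tape=01#_[1]#_   (q0,1)→(q1,_,R)
state=q1 head=5 tape=01#__[#]_   (q1,#)→(q0,#,L)
state=q0 head=4 tape=01#_[_]#_   (q0,_)→(q3,_,R)
state=q3 head=5 tape=01#__[#]_   (q3,#)→(q0,0,L)
state=q0 head=4 tape=01#_[_]0_   (q0,_)→(q3,_,R)
state=q3 head=5 tape=01#__[0]_   (q3,0)→(q1,1,R)
state=q1 head=6 tape=01#__1[_]   (q1,_)→(q2,#,L)
state=q2 head=5 tape=01#__[1]#
No transition is defined for (q2, 1); M halts in state q2.

q2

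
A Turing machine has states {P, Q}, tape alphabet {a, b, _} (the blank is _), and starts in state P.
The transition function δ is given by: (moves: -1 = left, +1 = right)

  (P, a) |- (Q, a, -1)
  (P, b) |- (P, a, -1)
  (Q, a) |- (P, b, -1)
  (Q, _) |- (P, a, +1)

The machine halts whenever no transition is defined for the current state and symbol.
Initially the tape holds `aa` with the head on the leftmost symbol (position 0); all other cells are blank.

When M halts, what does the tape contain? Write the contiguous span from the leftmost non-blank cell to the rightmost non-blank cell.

state=P head=0 tape=__[a]a   (P,a)→(Q,a,-1)
state=Q head=-1 tape=_[_]aa   (Q,_)→(P,a,+1)
state=P head=0 tape=_a[a]a   (P,a)→(Q,a,-1)
state=Q head=-1 tape=_[a]aa   (Q,a)→(P,b,-1)
state=P head=-2 tape=[_]baa
The non-blank tape span at halt is baa.

baa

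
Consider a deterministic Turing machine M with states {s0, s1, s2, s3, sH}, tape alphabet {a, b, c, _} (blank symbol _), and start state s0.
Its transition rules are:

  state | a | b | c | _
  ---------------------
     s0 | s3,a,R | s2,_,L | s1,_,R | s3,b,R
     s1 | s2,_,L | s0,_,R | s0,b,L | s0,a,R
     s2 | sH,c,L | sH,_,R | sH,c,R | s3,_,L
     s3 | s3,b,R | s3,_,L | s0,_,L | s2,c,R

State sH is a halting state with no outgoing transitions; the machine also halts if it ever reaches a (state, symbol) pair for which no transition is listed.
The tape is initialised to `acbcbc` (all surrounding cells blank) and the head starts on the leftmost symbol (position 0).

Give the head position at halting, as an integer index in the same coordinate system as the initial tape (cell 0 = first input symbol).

state=s0 head=0 tape=[a]cbcbc   (s0,a)→(s3,a,R)
state=s3 head=1 tape=a[c]bcbc   (s3,c)→(s0,_,L)
state=s0 head=0 tape=[a]_bcbc   (s0,a)→(s3,a,R)
state=s3 head=1 tape=a[_]bcbc   (s3,_)→(s2,c,R)
state=s2 head=2 tape=ac[b]cbc   (s2,b)→(sH,_,R)
state=sH head=3 tape=ac_[c]bc
At halt the head is at cell 3.

3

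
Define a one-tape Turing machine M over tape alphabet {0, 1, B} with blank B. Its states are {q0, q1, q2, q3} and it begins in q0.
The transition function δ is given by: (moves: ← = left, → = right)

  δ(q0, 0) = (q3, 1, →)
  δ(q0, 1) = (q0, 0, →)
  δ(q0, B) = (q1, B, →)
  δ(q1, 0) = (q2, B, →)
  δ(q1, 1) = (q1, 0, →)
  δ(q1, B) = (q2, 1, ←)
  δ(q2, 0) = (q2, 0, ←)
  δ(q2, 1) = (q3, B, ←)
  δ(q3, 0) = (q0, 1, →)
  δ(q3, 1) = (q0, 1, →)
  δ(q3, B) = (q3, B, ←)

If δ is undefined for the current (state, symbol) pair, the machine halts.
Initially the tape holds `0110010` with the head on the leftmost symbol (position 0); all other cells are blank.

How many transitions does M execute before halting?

11

state=q0 head=0 tape=[0]110010BB   (q0,0)→(q3,1,→)
state=q3 head=1 tape=1[1]10010BB   (q3,1)→(q0,1,→)
state=q0 head=2 tape=11[1]0010BB   (q0,1)→(q0,0,→)
state=q0 head=3 tape=110[0]010BB   (q0,0)→(q3,1,→)
state=q3 head=4 tape=1101[0]10BB   (q3,0)→(q0,1,→)
state=q0 head=5 tape=11011[1]0BB   (q0,1)→(q0,0,→)
state=q0 head=6 tape=110110[0]BB   (q0,0)→(q3,1,→)
state=q3 head=7 tape=1101101[B]B   (q3,B)→(q3,B,←)
state=q3 head=6 tape=110110[1]BB   (q3,1)→(q0,1,→)
state=q0 head=7 tape=1101101[B]B   (q0,B)→(q1,B,→)
state=q1 head=8 tape=1101101B[B]   (q1,B)→(q2,1,←)
state=q2 head=7 tape=1101101[B]1
M halts after 11 transitions.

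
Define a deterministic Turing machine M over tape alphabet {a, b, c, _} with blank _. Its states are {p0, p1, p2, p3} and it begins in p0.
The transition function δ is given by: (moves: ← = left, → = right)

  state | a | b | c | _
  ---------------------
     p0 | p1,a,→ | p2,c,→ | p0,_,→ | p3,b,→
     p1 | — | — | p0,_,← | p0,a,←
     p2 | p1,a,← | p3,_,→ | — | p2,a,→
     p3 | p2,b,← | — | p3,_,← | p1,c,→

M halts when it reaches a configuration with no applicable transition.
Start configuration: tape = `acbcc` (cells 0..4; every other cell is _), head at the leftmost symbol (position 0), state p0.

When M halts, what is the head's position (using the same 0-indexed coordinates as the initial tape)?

state=p0 head=0 tape=[a]cbcc   (p0,a)→(p1,a,→)
state=p1 head=1 tape=a[c]bcc   (p1,c)→(p0,_,←)
state=p0 head=0 tape=[a]_bcc   (p0,a)→(p1,a,→)
state=p1 head=1 tape=a[_]bcc   (p1,_)→(p0,a,←)
state=p0 head=0 tape=[a]abcc   (p0,a)→(p1,a,→)
state=p1 head=1 tape=a[a]bcc
At halt the head is at cell 1.

1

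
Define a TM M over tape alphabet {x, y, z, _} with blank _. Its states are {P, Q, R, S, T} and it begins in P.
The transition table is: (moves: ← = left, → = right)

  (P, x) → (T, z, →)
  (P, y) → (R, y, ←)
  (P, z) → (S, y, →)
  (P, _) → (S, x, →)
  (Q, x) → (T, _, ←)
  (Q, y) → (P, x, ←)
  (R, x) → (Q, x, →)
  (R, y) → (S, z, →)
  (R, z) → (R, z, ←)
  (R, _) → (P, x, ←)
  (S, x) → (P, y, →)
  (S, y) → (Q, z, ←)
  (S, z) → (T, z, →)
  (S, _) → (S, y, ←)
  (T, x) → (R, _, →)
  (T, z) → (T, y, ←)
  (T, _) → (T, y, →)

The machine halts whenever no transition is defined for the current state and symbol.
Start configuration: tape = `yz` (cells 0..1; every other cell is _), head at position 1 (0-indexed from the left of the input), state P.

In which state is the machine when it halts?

Q

state=P head=1 tape=_y[z]_   (P,z)→(S,y,→)
state=S head=2 tape=_yy[_]   (S,_)→(S,y,←)
state=S head=1 tape=_y[y]y   (S,y)→(Q,z,←)
state=Q head=0 tape=_[y]zy   (Q,y)→(P,x,←)
state=P head=-1 tape=[_]xzy   (P,_)→(S,x,→)
state=S head=0 tape=x[x]zy   (S,x)→(P,y,→)
state=P head=1 tape=xy[z]y   (P,z)→(S,y,→)
state=S head=2 tape=xyy[y]   (S,y)→(Q,z,←)
state=Q head=1 tape=xy[y]z   (Q,y)→(P,x,←)
state=P head=0 tape=x[y]xz   (P,y)→(R,y,←)
state=R head=-1 tape=[x]yxz   (R,x)→(Q,x,→)
state=Q head=0 tape=x[y]xz   (Q,y)→(P,x,←)
state=P head=-1 tape=[x]xxz   (P,x)→(T,z,→)
state=T head=0 tape=z[x]xz   (T,x)→(R,_,→)
state=R head=1 tape=z_[x]z   (R,x)→(Q,x,→)
state=Q head=2 tape=z_x[z]
No transition is defined for (Q, z); M halts in state Q.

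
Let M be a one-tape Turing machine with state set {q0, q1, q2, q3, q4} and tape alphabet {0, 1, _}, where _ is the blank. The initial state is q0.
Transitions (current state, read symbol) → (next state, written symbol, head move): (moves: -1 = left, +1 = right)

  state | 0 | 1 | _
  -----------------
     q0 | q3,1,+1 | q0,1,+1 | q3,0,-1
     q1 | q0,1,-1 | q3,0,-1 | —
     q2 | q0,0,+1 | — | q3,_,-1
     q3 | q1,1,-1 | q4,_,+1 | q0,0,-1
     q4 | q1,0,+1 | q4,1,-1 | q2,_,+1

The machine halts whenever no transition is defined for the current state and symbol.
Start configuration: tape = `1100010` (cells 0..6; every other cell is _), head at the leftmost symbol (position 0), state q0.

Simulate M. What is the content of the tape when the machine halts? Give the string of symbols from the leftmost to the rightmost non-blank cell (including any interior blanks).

1_10010

state=q0 head=0 tape=[1]100010   (q0,1)→(q0,1,+1)
state=q0 head=1 tape=1[1]00010   (q0,1)→(q0,1,+1)
state=q0 head=2 tape=11[0]0010   (q0,0)→(q3,1,+1)
state=q3 head=3 tape=111[0]010   (q3,0)→(q1,1,-1)
state=q1 head=2 tape=11[1]1010   (q1,1)→(q3,0,-1)
state=q3 head=1 tape=1[1]01010   (q3,1)→(q4,_,+1)
state=q4 head=2 tape=1_[0]1010   (q4,0)→(q1,0,+1)
state=q1 head=3 tape=1_0[1]010   (q1,1)→(q3,0,-1)
state=q3 head=2 tape=1_[0]0010   (q3,0)→(q1,1,-1)
state=q1 head=1 tape=1[_]10010
The non-blank tape span at halt is 1_10010.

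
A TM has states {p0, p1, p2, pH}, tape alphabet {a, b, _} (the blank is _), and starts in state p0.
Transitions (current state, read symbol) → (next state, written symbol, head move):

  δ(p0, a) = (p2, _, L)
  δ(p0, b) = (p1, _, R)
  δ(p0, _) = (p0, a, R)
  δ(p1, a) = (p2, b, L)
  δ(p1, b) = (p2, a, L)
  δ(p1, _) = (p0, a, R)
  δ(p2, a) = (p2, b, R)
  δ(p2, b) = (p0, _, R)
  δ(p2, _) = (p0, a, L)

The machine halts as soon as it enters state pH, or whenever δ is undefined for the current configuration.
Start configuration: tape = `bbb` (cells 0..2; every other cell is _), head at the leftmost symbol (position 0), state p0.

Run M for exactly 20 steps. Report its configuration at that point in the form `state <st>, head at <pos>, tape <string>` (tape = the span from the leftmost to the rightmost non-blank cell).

state p2, head at -2, tape b_bbab

state=p0 head=0 tape=___[b]bb   (p0,b)→(p1,_,R)
state=p1 head=1 tape=____[b]b   (p1,b)→(p2,a,L)
state=p2 head=0 tape=___[_]ab   (p2,_)→(p0,a,L)
state=p0 head=-1 tape=__[_]aab   (p0,_)→(p0,a,R)
state=p0 head=0 tape=__a[a]ab   (p0,a)→(p2,_,L)
state=p2 head=-1 tape=__[a]_ab   (p2,a)→(p2,b,R)
state=p2 head=0 tape=__b[_]ab   (p2,_)→(p0,a,L)
state=p0 head=-1 tape=__[b]aab   (p0,b)→(p1,_,R)
state=p1 head=0 tape=___[a]ab   (p1,a)→(p2,b,L)
state=p2 head=-1 tape=__[_]bab   (p2,_)→(p0,a,L)
state=p0 head=-2 tape=_[_]abab   (p0,_)→(p0,a,R)
state=p0 head=-1 tape=_a[a]bab   (p0,a)→(p2,_,L)
state=p2 head=-2 tape=_[a]_bab   (p2,a)→(p2,b,R)
state=p2 head=-1 tape=_b[_]bab   (p2,_)→(p0,a,L)
state=p0 head=-2 tape=_[b]abab   (p0,b)→(p1,_,R)
state=p1 head=-1 tape=__[a]bab   (p1,a)→(p2,b,L)
state=p2 head=-2 tape=_[_]bbab   (p2,_)→(p0,a,L)
state=p0 head=-3 tape=[_]abbab   (p0,_)→(p0,a,R)
state=p0 head=-2 tape=a[a]bbab   (p0,a)→(p2,_,L)
state=p2 head=-3 tape=[a]_bbab   (p2,a)→(p2,b,R)
state=p2 head=-2 tape=b[_]bbab
After 20 steps: state p2, head at -2, tape b_bbab.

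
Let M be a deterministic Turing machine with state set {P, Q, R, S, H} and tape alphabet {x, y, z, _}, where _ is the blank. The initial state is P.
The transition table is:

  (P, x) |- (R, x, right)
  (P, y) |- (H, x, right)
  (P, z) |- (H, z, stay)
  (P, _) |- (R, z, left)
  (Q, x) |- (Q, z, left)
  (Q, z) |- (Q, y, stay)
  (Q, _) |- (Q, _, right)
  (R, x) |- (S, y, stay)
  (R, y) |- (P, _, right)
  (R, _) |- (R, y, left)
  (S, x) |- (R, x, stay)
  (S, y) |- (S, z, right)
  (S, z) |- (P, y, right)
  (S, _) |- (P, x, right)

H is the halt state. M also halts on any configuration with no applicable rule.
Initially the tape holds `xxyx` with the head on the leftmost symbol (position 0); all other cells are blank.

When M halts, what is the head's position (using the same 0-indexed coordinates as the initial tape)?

state=P head=0 tape=[x]xyx___   (P,x)→(R,x,right)
state=R head=1 tape=x[x]yx___   (R,x)→(S,y,stay)
state=S head=1 tape=x[y]yx___   (S,y)→(S,z,right)
state=S head=2 tape=xz[y]x___   (S,y)→(S,z,right)
state=S head=3 tape=xzz[x]___   (S,x)→(R,x,stay)
state=R head=3 tape=xzz[x]___   (R,x)→(S,y,stay)
state=S head=3 tape=xzz[y]___   (S,y)→(S,z,right)
state=S head=4 tape=xzzz[_]__   (S,_)→(P,x,right)
state=P head=5 tape=xzzzx[_]_   (P,_)→(R,z,left)
state=R head=4 tape=xzzz[x]z_   (R,x)→(S,y,stay)
state=S head=4 tape=xzzz[y]z_   (S,y)→(S,z,right)
state=S head=5 tape=xzzzz[z]_   (S,z)→(P,y,right)
state=P head=6 tape=xzzzzy[_]   (P,_)→(R,z,left)
state=R head=5 tape=xzzzz[y]z   (R,y)→(P,_,right)
state=P head=6 tape=xzzzz_[z]   (P,z)→(H,z,stay)
state=H head=6 tape=xzzzz_[z]
At halt the head is at cell 6.

6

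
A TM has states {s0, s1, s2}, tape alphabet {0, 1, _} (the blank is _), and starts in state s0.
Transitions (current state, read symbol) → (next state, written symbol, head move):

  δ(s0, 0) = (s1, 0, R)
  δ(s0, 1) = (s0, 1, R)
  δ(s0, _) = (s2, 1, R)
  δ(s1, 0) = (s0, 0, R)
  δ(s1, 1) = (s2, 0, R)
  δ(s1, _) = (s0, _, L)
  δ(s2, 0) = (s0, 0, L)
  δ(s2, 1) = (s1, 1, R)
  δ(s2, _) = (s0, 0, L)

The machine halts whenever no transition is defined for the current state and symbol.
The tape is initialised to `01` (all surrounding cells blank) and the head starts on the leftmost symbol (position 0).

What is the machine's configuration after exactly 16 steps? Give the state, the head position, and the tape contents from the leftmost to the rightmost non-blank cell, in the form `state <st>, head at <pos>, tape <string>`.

state s0, head at 4, tape 00010

state=s0 head=0 tape=[0]1____   (s0,0)→(s1,0,R)
state=s1 head=1 tape=0[1]____   (s1,1)→(s2,0,R)
state=s2 head=2 tape=00[_]___   (s2,_)→(s0,0,L)
state=s0 head=1 tape=0[0]0___   (s0,0)→(s1,0,R)
state=s1 head=2 tape=00[0]___   (s1,0)→(s0,0,R)
state=s0 head=3 tape=000[_]__   (s0,_)→(s2,1,R)
state=s2 head=4 tape=0001[_]_   (s2,_)→(s0,0,L)
state=s0 head=3 tape=000[1]0_   (s0,1)→(s0,1,R)
state=s0 head=4 tape=0001[0]_   (s0,0)→(s1,0,R)
state=s1 head=5 tape=00010[_]   (s1,_)→(s0,_,L)
state=s0 head=4 tape=0001[0]_   (s0,0)→(s1,0,R)
state=s1 head=5 tape=00010[_]   (s1,_)→(s0,_,L)
state=s0 head=4 tape=0001[0]_   (s0,0)→(s1,0,R)
state=s1 head=5 tape=00010[_]   (s1,_)→(s0,_,L)
state=s0 head=4 tape=0001[0]_   (s0,0)→(s1,0,R)
state=s1 head=5 tape=00010[_]   (s1,_)→(s0,_,L)
state=s0 head=4 tape=0001[0]_
After 16 steps: state s0, head at 4, tape 00010.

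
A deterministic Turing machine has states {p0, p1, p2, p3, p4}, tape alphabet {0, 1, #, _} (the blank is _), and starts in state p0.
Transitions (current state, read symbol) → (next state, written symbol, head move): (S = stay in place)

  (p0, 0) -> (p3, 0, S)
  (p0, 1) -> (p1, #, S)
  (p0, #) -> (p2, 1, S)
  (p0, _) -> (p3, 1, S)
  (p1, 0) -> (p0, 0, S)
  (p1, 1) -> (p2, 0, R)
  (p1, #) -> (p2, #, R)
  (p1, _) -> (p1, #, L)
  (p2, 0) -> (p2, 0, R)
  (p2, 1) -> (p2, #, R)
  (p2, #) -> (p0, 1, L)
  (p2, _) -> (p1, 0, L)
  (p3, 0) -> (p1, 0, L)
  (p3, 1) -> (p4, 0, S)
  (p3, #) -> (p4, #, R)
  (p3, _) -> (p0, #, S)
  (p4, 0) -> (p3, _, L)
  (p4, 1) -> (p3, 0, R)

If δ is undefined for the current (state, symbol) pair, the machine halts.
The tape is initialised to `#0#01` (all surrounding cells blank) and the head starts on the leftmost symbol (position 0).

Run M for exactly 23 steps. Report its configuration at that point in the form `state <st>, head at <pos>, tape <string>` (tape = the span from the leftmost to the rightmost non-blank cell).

state p0, head at 6, tape #0#0#000

p0 | [#]0#01___   read # → write 1, move S, go to p2
p2 | [1]0#01___   read 1 → write #, move R, go to p2
p2 | #[0]#01___   read 0 → write 0, move R, go to p2
p2 | #0[#]01___   read # → write 1, move L, go to p0
p0 | #[0]101___   read 0 → write 0, move S, go to p3
p3 | #[0]101___   read 0 → write 0, move L, go to p1
p1 | [#]0101___   read # → write #, move R, go to p2
p2 | #[0]101___   read 0 → write 0, move R, go to p2
p2 | #0[1]01___   read 1 → write #, move R, go to p2
p2 | #0#[0]1___   read 0 → write 0, move R, go to p2
p2 | #0#0[1]___   read 1 → write #, move R, go to p2
p2 | #0#0#[_]__   read _ → write 0, move L, go to p1
p1 | #0#0[#]0__   read # → write #, move R, go to p2
p2 | #0#0#[0]__   read 0 → write 0, move R, go to p2
p2 | #0#0#0[_]_   read _ → write 0, move L, go to p1
p1 | #0#0#[0]0_   read 0 → write 0, move S, go to p0
p0 | #0#0#[0]0_   read 0 → write 0, move S, go to p3
p3 | #0#0#[0]0_   read 0 → write 0, move L, go to p1
p1 | #0#0[#]00_   read # → write #, move R, go to p2
p2 | #0#0#[0]0_   read 0 → write 0, move R, go to p2
p2 | #0#0#0[0]_   read 0 → write 0, move R, go to p2
p2 | #0#0#00[_]   read _ → write 0, move L, go to p1
p1 | #0#0#0[0]0   read 0 → write 0, move S, go to p0
p0 | #0#0#0[0]0
After 23 steps: state p0, head at 6, tape #0#0#000.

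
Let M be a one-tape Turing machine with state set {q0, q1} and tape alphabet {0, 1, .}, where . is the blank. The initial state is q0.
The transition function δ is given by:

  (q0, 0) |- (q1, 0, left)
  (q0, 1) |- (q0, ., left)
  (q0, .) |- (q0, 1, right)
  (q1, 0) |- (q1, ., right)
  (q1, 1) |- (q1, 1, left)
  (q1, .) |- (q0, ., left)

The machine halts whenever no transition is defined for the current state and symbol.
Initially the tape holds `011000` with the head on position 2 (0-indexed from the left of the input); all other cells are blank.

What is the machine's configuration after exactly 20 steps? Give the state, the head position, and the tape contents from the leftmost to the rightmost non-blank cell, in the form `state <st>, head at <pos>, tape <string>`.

state q0, head at -2, tape 1111.0..000

state=q0 head=2 tape=.....01[1]000   (q0,1)→(q0,.,left)
state=q0 head=1 tape=.....0[1].000   (q0,1)→(q0,.,left)
state=q0 head=0 tape=.....[0]..000   (q0,0)→(q1,0,left)
state=q1 head=-1 tape=....[.]0..000   (q1,.)→(q0,.,left)
state=q0 head=-2 tape=...[.].0..000   (q0,.)→(q0,1,right)
state=q0 head=-1 tape=...1[.]0..000   (q0,.)→(q0,1,right)
state=q0 head=0 tape=...11[0]..000   (q0,0)→(q1,0,left)
state=q1 head=-1 tape=...1[1]0..000   (q1,1)→(q1,1,left)
state=q1 head=-2 tape=...[1]10..000   (q1,1)→(q1,1,left)
state=q1 head=-3 tape=..[.]110..000   (q1,.)→(q0,.,left)
state=q0 head=-4 tape=.[.].110..000   (q0,.)→(q0,1,right)
state=q0 head=-3 tape=.1[.]110..000   (q0,.)→(q0,1,right)
state=q0 head=-2 tape=.11[1]10..000   (q0,1)→(q0,.,left)
state=q0 head=-3 tape=.1[1].10..000   (q0,1)→(q0,.,left)
state=q0 head=-4 tape=.[1]..10..000   (q0,1)→(q0,.,left)
state=q0 head=-5 tape=[.]...10..000   (q0,.)→(q0,1,right)
state=q0 head=-4 tape=1[.]..10..000   (q0,.)→(q0,1,right)
state=q0 head=-3 tape=11[.].10..000   (q0,.)→(q0,1,right)
state=q0 head=-2 tape=111[.]10..000   (q0,.)→(q0,1,right)
state=q0 head=-1 tape=1111[1]0..000   (q0,1)→(q0,.,left)
state=q0 head=-2 tape=111[1].0..000
After 20 steps: state q0, head at -2, tape 1111.0..000.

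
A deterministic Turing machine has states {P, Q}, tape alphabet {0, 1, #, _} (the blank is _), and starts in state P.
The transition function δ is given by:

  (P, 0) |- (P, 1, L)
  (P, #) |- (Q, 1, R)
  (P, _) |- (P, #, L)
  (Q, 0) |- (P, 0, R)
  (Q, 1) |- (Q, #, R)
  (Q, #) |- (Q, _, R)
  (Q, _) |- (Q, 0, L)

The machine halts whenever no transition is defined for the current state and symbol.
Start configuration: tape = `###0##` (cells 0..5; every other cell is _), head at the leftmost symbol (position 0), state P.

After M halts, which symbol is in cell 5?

P | [#]##0##____   read # → write 1, move R, go to Q
Q | 1[#]#0##____   read # → write _, move R, go to Q
Q | 1_[#]0##____   read # → write _, move R, go to Q
Q | 1__[0]##____   read 0 → write 0, move R, go to P
P | 1__0[#]#____   read # → write 1, move R, go to Q
Q | 1__01[#]____   read # → write _, move R, go to Q
Q | 1__01_[_]___   read _ → write 0, move L, go to Q
Q | 1__01[_]0___   read _ → write 0, move L, go to Q
Q | 1__0[1]00___   read 1 → write #, move R, go to Q
Q | 1__0#[0]0___   read 0 → write 0, move R, go to P
P | 1__0#0[0]___   read 0 → write 1, move L, go to P
P | 1__0#[0]1___   read 0 → write 1, move L, go to P
P | 1__0[#]11___   read # → write 1, move R, go to Q
Q | 1__01[1]1___   read 1 → write #, move R, go to Q
Q | 1__01#[1]___   read 1 → write #, move R, go to Q
Q | 1__01##[_]__   read _ → write 0, move L, go to Q
Q | 1__01#[#]0__   read # → write _, move R, go to Q
Q | 1__01#_[0]__   read 0 → write 0, move R, go to P
P | 1__01#_0[_]_   read _ → write #, move L, go to P
P | 1__01#_[0]#_   read 0 → write 1, move L, go to P
P | 1__01#[_]1#_   read _ → write #, move L, go to P
P | 1__01[#]#1#_   read # → write 1, move R, go to Q
Q | 1__011[#]1#_   read # → write _, move R, go to Q
Q | 1__011_[1]#_   read 1 → write #, move R, go to Q
Q | 1__011_#[#]_   read # → write _, move R, go to Q
Q | 1__011_#_[_]   read _ → write 0, move L, go to Q
Q | 1__011_#[_]0   read _ → write 0, move L, go to Q
Q | 1__011_[#]00   read # → write _, move R, go to Q
Q | 1__011__[0]0   read 0 → write 0, move R, go to P
P | 1__011__0[0]   read 0 → write 1, move L, go to P
P | 1__011__[0]1   read 0 → write 1, move L, go to P
P | 1__011_[_]11   read _ → write #, move L, go to P
P | 1__011[_]#11   read _ → write #, move L, go to P
P | 1__01[1]##11
Cell 5 holds 1 when M halts.

1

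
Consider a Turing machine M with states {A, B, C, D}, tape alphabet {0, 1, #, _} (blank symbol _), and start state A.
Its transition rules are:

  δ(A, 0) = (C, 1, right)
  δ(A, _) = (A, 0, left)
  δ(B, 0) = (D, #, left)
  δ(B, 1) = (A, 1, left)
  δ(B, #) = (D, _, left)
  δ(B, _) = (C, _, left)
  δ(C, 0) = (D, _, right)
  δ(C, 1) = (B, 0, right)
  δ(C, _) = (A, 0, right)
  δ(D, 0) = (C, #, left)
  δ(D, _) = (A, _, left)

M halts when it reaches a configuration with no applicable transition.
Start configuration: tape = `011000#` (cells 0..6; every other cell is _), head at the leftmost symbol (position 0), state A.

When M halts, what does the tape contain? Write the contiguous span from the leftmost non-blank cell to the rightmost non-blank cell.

0#__#00#

A | _[0]11000#   read 0 → write 1, move right, go to C
C | _1[1]1000#   read 1 → write 0, move right, go to B
B | _10[1]000#   read 1 → write 1, move left, go to A
A | _1[0]1000#   read 0 → write 1, move right, go to C
C | _11[1]000#   read 1 → write 0, move right, go to B
B | _110[0]00#   read 0 → write #, move left, go to D
D | _11[0]#00#   read 0 → write #, move left, go to C
C | _1[1]##00#   read 1 → write 0, move right, go to B
B | _10[#]#00#   read # → write _, move left, go to D
D | _1[0]_#00#   read 0 → write #, move left, go to C
C | _[1]#_#00#   read 1 → write 0, move right, go to B
B | _0[#]_#00#   read # → write _, move left, go to D
D | _[0]__#00#   read 0 → write #, move left, go to C
C | [_]#__#00#   read _ → write 0, move right, go to A
A | 0[#]__#00#
The non-blank tape span at halt is 0#__#00#.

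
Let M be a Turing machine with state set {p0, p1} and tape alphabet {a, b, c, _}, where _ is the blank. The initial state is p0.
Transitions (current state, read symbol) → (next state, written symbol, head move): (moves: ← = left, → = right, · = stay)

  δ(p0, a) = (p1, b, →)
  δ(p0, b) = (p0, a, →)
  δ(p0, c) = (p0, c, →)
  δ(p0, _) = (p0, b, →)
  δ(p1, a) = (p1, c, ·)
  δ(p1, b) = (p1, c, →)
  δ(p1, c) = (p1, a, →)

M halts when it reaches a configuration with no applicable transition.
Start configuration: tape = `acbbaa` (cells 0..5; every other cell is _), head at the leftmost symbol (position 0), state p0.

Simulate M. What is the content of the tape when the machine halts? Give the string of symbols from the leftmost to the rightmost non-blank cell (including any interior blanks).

baccaa

state=p0 head=0 tape=[a]cbbaa_   (p0,a)→(p1,b,→)
state=p1 head=1 tape=b[c]bbaa_   (p1,c)→(p1,a,→)
state=p1 head=2 tape=ba[b]baa_   (p1,b)→(p1,c,→)
state=p1 head=3 tape=bac[b]aa_   (p1,b)→(p1,c,→)
state=p1 head=4 tape=bacc[a]a_   (p1,a)→(p1,c,·)
state=p1 head=4 tape=bacc[c]a_   (p1,c)→(p1,a,→)
state=p1 head=5 tape=bacca[a]_   (p1,a)→(p1,c,·)
state=p1 head=5 tape=bacca[c]_   (p1,c)→(p1,a,→)
state=p1 head=6 tape=baccaa[_]
The non-blank tape span at halt is baccaa.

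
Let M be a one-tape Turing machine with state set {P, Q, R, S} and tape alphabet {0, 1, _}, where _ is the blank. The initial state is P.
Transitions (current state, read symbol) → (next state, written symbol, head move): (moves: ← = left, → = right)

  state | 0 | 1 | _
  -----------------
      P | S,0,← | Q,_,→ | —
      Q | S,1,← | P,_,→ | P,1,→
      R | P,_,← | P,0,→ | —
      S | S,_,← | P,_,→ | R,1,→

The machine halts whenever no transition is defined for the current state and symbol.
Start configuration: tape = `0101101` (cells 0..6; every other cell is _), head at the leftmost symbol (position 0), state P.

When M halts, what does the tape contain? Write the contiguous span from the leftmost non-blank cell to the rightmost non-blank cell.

110__1_1

state=P head=0 tape=_[0]101101__   (P,0)→(S,0,←)
state=S head=-1 tape=[_]0101101__   (S,_)→(R,1,→)
state=R head=0 tape=1[0]101101__   (R,0)→(P,_,←)
state=P head=-1 tape=[1]_101101__   (P,1)→(Q,_,→)
state=Q head=0 tape=_[_]101101__   (Q,_)→(P,1,→)
state=P head=1 tape=_1[1]01101__   (P,1)→(Q,_,→)
state=Q head=2 tape=_1_[0]1101__   (Q,0)→(S,1,←)
state=S head=1 tape=_1[_]11101__   (S,_)→(R,1,→)
state=R head=2 tape=_11[1]1101__   (R,1)→(P,0,→)
state=P head=3 tape=_110[1]101__   (P,1)→(Q,_,→)
state=Q head=4 tape=_110_[1]01__   (Q,1)→(P,_,→)
state=P head=5 tape=_110__[0]1__   (P,0)→(S,0,←)
state=S head=4 tape=_110_[_]01__   (S,_)→(R,1,→)
state=R head=5 tape=_110_1[0]1__   (R,0)→(P,_,←)
state=P head=4 tape=_110_[1]_1__   (P,1)→(Q,_,→)
state=Q head=5 tape=_110__[_]1__   (Q,_)→(P,1,→)
state=P head=6 tape=_110__1[1]__   (P,1)→(Q,_,→)
state=Q head=7 tape=_110__1_[_]_   (Q,_)→(P,1,→)
state=P head=8 tape=_110__1_1[_]
The non-blank tape span at halt is 110__1_1.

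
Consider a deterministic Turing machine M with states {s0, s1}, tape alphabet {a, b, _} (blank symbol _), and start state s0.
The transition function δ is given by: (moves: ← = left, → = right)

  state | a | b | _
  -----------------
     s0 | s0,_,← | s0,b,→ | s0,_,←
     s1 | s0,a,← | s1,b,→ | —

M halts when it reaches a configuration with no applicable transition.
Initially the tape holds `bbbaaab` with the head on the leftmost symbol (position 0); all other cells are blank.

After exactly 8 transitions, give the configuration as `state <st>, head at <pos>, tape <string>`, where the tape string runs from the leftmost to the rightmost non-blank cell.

state s0, head at 2, tape bbb_aab

state=s0 head=0 tape=[b]bbaaab   (s0,b)→(s0,b,→)
state=s0 head=1 tape=b[b]baaab   (s0,b)→(s0,b,→)
state=s0 head=2 tape=bb[b]aaab   (s0,b)→(s0,b,→)
state=s0 head=3 tape=bbb[a]aab   (s0,a)→(s0,_,←)
state=s0 head=2 tape=bb[b]_aab   (s0,b)→(s0,b,→)
state=s0 head=3 tape=bbb[_]aab   (s0,_)→(s0,_,←)
state=s0 head=2 tape=bb[b]_aab   (s0,b)→(s0,b,→)
state=s0 head=3 tape=bbb[_]aab   (s0,_)→(s0,_,←)
state=s0 head=2 tape=bb[b]_aab
After 8 steps: state s0, head at 2, tape bbb_aab.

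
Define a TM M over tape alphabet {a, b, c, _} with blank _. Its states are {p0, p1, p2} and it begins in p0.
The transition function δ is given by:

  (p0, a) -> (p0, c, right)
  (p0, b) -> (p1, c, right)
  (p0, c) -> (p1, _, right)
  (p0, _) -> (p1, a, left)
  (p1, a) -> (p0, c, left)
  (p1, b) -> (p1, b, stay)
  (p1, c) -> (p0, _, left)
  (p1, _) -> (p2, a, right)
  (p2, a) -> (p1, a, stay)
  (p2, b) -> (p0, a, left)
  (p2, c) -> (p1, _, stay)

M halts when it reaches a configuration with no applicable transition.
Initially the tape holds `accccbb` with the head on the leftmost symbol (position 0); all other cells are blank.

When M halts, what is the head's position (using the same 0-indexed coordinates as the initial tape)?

state=p0 head=0 tape=__[a]ccccbb__   (p0,a)→(p0,c,right)
state=p0 head=1 tape=__c[c]cccbb__   (p0,c)→(p1,_,right)
state=p1 head=2 tape=__c_[c]ccbb__   (p1,c)→(p0,_,left)
state=p0 head=1 tape=__c[_]_ccbb__   (p0,_)→(p1,a,left)
state=p1 head=0 tape=__[c]a_ccbb__   (p1,c)→(p0,_,left)
state=p0 head=-1 tape=_[_]_a_ccbb__   (p0,_)→(p1,a,left)
state=p1 head=-2 tape=[_]a_a_ccbb__   (p1,_)→(p2,a,right)
state=p2 head=-1 tape=a[a]_a_ccbb__   (p2,a)→(p1,a,stay)
state=p1 head=-1 tape=a[a]_a_ccbb__   (p1,a)→(p0,c,left)
state=p0 head=-2 tape=[a]c_a_ccbb__   (p0,a)→(p0,c,right)
state=p0 head=-1 tape=c[c]_a_ccbb__   (p0,c)→(p1,_,right)
state=p1 head=0 tape=c_[_]a_ccbb__   (p1,_)→(p2,a,right)
state=p2 head=1 tape=c_a[a]_ccbb__   (p2,a)→(p1,a,stay)
state=p1 head=1 tape=c_a[a]_ccbb__   (p1,a)→(p0,c,left)
state=p0 head=0 tape=c_[a]c_ccbb__   (p0,a)→(p0,c,right)
state=p0 head=1 tape=c_c[c]_ccbb__   (p0,c)→(p1,_,right)
state=p1 head=2 tape=c_c_[_]ccbb__   (p1,_)→(p2,a,right)
state=p2 head=3 tape=c_c_a[c]cbb__   (p2,c)→(p1,_,stay)
state=p1 head=3 tape=c_c_a[_]cbb__   (p1,_)→(p2,a,right)
state=p2 head=4 tape=c_c_aa[c]bb__   (p2,c)→(p1,_,stay)
state=p1 head=4 tape=c_c_aa[_]bb__   (p1,_)→(p2,a,right)
state=p2 head=5 tape=c_c_aaa[b]b__   (p2,b)→(p0,a,left)
state=p0 head=4 tape=c_c_aa[a]ab__   (p0,a)→(p0,c,right)
state=p0 head=5 tape=c_c_aac[a]b__   (p0,a)→(p0,c,right)
state=p0 head=6 tape=c_c_aacc[b]__   (p0,b)→(p1,c,right)
state=p1 head=7 tape=c_c_aaccc[_]_   (p1,_)→(p2,a,right)
state=p2 head=8 tape=c_c_aaccca[_]
At halt the head is at cell 8.

8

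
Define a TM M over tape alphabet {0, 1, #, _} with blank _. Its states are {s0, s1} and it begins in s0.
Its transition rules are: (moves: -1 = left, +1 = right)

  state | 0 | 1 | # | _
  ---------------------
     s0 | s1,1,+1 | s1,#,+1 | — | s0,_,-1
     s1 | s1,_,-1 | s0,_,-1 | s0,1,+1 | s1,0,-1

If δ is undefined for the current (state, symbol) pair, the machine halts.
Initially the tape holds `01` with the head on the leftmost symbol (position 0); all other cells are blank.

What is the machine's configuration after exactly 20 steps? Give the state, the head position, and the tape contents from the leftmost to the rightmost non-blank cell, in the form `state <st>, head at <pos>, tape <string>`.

s0 | [0]1_   read 0 → write 1, move +1, go to s1
s1 | 1[1]_   read 1 → write _, move -1, go to s0
s0 | [1]__   read 1 → write #, move +1, go to s1
s1 | #[_]_   read _ → write 0, move -1, go to s1
s1 | [#]0_   read # → write 1, move +1, go to s0
s0 | 1[0]_   read 0 → write 1, move +1, go to s1
s1 | 11[_]   read _ → write 0, move -1, go to s1
s1 | 1[1]0   read 1 → write _, move -1, go to s0
s0 | [1]_0   read 1 → write #, move +1, go to s1
s1 | #[_]0   read _ → write 0, move -1, go to s1
s1 | [#]00   read # → write 1, move +1, go to s0
s0 | 1[0]0   read 0 → write 1, move +1, go to s1
s1 | 11[0]   read 0 → write _, move -1, go to s1
s1 | 1[1]_   read 1 → write _, move -1, go to s0
s0 | [1]__   read 1 → write #, move +1, go to s1
s1 | #[_]_   read _ → write 0, move -1, go to s1
s1 | [#]0_   read # → write 1, move +1, go to s0
s0 | 1[0]_   read 0 → write 1, move +1, go to s1
s1 | 11[_]   read _ → write 0, move -1, go to s1
s1 | 1[1]0   read 1 → write _, move -1, go to s0
s0 | [1]_0
After 20 steps: state s0, head at 0, tape 1_0.

state s0, head at 0, tape 1_0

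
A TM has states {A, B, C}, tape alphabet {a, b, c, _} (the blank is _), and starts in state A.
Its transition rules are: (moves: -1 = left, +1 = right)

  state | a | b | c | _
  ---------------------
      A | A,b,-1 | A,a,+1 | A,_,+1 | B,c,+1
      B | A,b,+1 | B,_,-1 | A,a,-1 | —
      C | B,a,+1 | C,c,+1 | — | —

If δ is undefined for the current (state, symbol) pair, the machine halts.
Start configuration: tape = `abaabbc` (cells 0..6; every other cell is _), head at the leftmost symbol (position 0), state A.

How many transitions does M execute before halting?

24

state=A head=0 tape=__[a]baabbc__   (A,a)→(A,b,-1)
state=A head=-1 tape=_[_]bbaabbc__   (A,_)→(B,c,+1)
state=B head=0 tape=_c[b]baabbc__   (B,b)→(B,_,-1)
state=B head=-1 tape=_[c]_baabbc__   (B,c)→(A,a,-1)
state=A head=-2 tape=[_]a_baabbc__   (A,_)→(B,c,+1)
state=B head=-1 tape=c[a]_baabbc__   (B,a)→(A,b,+1)
state=A head=0 tape=cb[_]baabbc__   (A,_)→(B,c,+1)
state=B head=1 tape=cbc[b]aabbc__   (B,b)→(B,_,-1)
state=B head=0 tape=cb[c]_aabbc__   (B,c)→(A,a,-1)
state=A head=-1 tape=c[b]a_aabbc__   (A,b)→(A,a,+1)
state=A head=0 tape=ca[a]_aabbc__   (A,a)→(A,b,-1)
state=A head=-1 tape=c[a]b_aabbc__   (A,a)→(A,b,-1)
state=A head=-2 tape=[c]bb_aabbc__   (A,c)→(A,_,+1)
state=A head=-1 tape=_[b]b_aabbc__   (A,b)→(A,a,+1)
state=A head=0 tape=_a[b]_aabbc__   (A,b)→(A,a,+1)
state=A head=1 tape=_aa[_]aabbc__   (A,_)→(B,c,+1)
state=B head=2 tape=_aac[a]abbc__   (B,a)→(A,b,+1)
state=A head=3 tape=_aacb[a]bbc__   (A,a)→(A,b,-1)
state=A head=2 tape=_aac[b]bbbc__   (A,b)→(A,a,+1)
state=A head=3 tape=_aaca[b]bbc__   (A,b)→(A,a,+1)
state=A head=4 tape=_aacaa[b]bc__   (A,b)→(A,a,+1)
state=A head=5 tape=_aacaaa[b]c__   (A,b)→(A,a,+1)
state=A head=6 tape=_aacaaaa[c]__   (A,c)→(A,_,+1)
state=A head=7 tape=_aacaaaa_[_]_   (A,_)→(B,c,+1)
state=B head=8 tape=_aacaaaa_c[_]
M halts after 24 transitions.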